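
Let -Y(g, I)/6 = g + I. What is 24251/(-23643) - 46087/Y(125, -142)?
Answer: -21413893/47286 ≈ -452.86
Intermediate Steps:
Y(g, I) = -6*I - 6*g (Y(g, I) = -6*(g + I) = -6*(I + g) = -6*I - 6*g)
24251/(-23643) - 46087/Y(125, -142) = 24251/(-23643) - 46087/(-6*(-142) - 6*125) = 24251*(-1/23643) - 46087/(852 - 750) = -24251/23643 - 46087/102 = -24251/23643 - 46087*1/102 = -24251/23643 - 2711/6 = -21413893/47286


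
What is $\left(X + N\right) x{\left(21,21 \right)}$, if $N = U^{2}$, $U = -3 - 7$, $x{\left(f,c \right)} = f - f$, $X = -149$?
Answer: $0$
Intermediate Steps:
$x{\left(f,c \right)} = 0$
$U = -10$
$N = 100$ ($N = \left(-10\right)^{2} = 100$)
$\left(X + N\right) x{\left(21,21 \right)} = \left(-149 + 100\right) 0 = \left(-49\right) 0 = 0$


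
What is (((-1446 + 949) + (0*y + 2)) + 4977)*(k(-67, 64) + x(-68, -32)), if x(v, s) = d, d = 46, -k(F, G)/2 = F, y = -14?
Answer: 806760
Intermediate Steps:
k(F, G) = -2*F
x(v, s) = 46
(((-1446 + 949) + (0*y + 2)) + 4977)*(k(-67, 64) + x(-68, -32)) = (((-1446 + 949) + (0*(-14) + 2)) + 4977)*(-2*(-67) + 46) = ((-497 + (0 + 2)) + 4977)*(134 + 46) = ((-497 + 2) + 4977)*180 = (-495 + 4977)*180 = 4482*180 = 806760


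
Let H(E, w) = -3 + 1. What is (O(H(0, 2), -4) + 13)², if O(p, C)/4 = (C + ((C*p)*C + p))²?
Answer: 33512521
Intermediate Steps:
H(E, w) = -2
O(p, C) = 4*(C + p + p*C²)² (O(p, C) = 4*(C + ((C*p)*C + p))² = 4*(C + (p*C² + p))² = 4*(C + (p + p*C²))² = 4*(C + p + p*C²)²)
(O(H(0, 2), -4) + 13)² = (4*(-4 - 2 - 2*(-4)²)² + 13)² = (4*(-4 - 2 - 2*16)² + 13)² = (4*(-4 - 2 - 32)² + 13)² = (4*(-38)² + 13)² = (4*1444 + 13)² = (5776 + 13)² = 5789² = 33512521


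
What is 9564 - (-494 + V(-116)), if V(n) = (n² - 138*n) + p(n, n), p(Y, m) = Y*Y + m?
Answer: -32746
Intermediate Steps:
p(Y, m) = m + Y² (p(Y, m) = Y² + m = m + Y²)
V(n) = -137*n + 2*n² (V(n) = (n² - 138*n) + (n + n²) = -137*n + 2*n²)
9564 - (-494 + V(-116)) = 9564 - (-494 - 116*(-137 + 2*(-116))) = 9564 - (-494 - 116*(-137 - 232)) = 9564 - (-494 - 116*(-369)) = 9564 - (-494 + 42804) = 9564 - 1*42310 = 9564 - 42310 = -32746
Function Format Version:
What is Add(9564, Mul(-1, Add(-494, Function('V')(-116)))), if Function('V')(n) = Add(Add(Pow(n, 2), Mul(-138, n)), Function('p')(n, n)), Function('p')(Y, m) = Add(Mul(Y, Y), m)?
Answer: -32746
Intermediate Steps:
Function('p')(Y, m) = Add(m, Pow(Y, 2)) (Function('p')(Y, m) = Add(Pow(Y, 2), m) = Add(m, Pow(Y, 2)))
Function('V')(n) = Add(Mul(-137, n), Mul(2, Pow(n, 2))) (Function('V')(n) = Add(Add(Pow(n, 2), Mul(-138, n)), Add(n, Pow(n, 2))) = Add(Mul(-137, n), Mul(2, Pow(n, 2))))
Add(9564, Mul(-1, Add(-494, Function('V')(-116)))) = Add(9564, Mul(-1, Add(-494, Mul(-116, Add(-137, Mul(2, -116)))))) = Add(9564, Mul(-1, Add(-494, Mul(-116, Add(-137, -232))))) = Add(9564, Mul(-1, Add(-494, Mul(-116, -369)))) = Add(9564, Mul(-1, Add(-494, 42804))) = Add(9564, Mul(-1, 42310)) = Add(9564, -42310) = -32746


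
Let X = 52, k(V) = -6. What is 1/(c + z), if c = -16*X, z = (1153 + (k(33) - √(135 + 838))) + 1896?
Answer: 2211/4887548 + √973/4887548 ≈ 0.00045876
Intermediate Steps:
z = 3043 - √973 (z = (1153 + (-6 - √(135 + 838))) + 1896 = (1153 + (-6 - √973)) + 1896 = (1147 - √973) + 1896 = 3043 - √973 ≈ 3011.8)
c = -832 (c = -16*52 = -832)
1/(c + z) = 1/(-832 + (3043 - √973)) = 1/(2211 - √973)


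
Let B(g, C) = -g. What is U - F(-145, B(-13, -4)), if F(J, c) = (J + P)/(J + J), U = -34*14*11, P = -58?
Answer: -52367/10 ≈ -5236.7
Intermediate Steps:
U = -5236 (U = -476*11 = -5236)
F(J, c) = (-58 + J)/(2*J) (F(J, c) = (J - 58)/(J + J) = (-58 + J)/((2*J)) = (-58 + J)*(1/(2*J)) = (-58 + J)/(2*J))
U - F(-145, B(-13, -4)) = -5236 - (-58 - 145)/(2*(-145)) = -5236 - (-1)*(-203)/(2*145) = -5236 - 1*7/10 = -5236 - 7/10 = -52367/10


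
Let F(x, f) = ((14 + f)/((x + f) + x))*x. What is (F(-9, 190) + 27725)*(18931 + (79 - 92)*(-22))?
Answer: 22901206372/43 ≈ 5.3259e+8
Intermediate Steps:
F(x, f) = x*(14 + f)/(f + 2*x) (F(x, f) = ((14 + f)/((f + x) + x))*x = ((14 + f)/(f + 2*x))*x = x*(14 + f)/(f + 2*x))
(F(-9, 190) + 27725)*(18931 + (79 - 92)*(-22)) = (-9*(14 + 190)/(190 + 2*(-9)) + 27725)*(18931 + (79 - 92)*(-22)) = (-9*204/(190 - 18) + 27725)*(18931 - 13*(-22)) = (-9*204/172 + 27725)*(18931 + 286) = (-9*1/172*204 + 27725)*19217 = (-459/43 + 27725)*19217 = (1191716/43)*19217 = 22901206372/43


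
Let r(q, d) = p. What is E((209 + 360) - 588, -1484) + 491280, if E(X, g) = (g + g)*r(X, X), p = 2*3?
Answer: 473472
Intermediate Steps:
p = 6
r(q, d) = 6
E(X, g) = 12*g (E(X, g) = (g + g)*6 = (2*g)*6 = 12*g)
E((209 + 360) - 588, -1484) + 491280 = 12*(-1484) + 491280 = -17808 + 491280 = 473472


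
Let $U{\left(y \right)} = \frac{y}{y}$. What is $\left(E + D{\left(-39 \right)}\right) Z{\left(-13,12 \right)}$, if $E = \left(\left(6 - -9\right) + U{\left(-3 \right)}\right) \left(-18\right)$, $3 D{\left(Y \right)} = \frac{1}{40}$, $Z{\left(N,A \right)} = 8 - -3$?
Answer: $- \frac{380149}{120} \approx -3167.9$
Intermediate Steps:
$Z{\left(N,A \right)} = 11$ ($Z{\left(N,A \right)} = 8 + 3 = 11$)
$U{\left(y \right)} = 1$
$D{\left(Y \right)} = \frac{1}{120}$ ($D{\left(Y \right)} = \frac{1}{3 \cdot 40} = \frac{1}{3} \cdot \frac{1}{40} = \frac{1}{120}$)
$E = -288$ ($E = \left(\left(6 - -9\right) + 1\right) \left(-18\right) = \left(\left(6 + 9\right) + 1\right) \left(-18\right) = \left(15 + 1\right) \left(-18\right) = 16 \left(-18\right) = -288$)
$\left(E + D{\left(-39 \right)}\right) Z{\left(-13,12 \right)} = \left(-288 + \frac{1}{120}\right) 11 = \left(- \frac{34559}{120}\right) 11 = - \frac{380149}{120}$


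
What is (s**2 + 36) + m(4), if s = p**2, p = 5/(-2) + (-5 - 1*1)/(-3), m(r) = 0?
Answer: 577/16 ≈ 36.063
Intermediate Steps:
p = -1/2 (p = 5*(-1/2) + (-5 - 1)*(-1/3) = -5/2 - 6*(-1/3) = -5/2 + 2 = -1/2 ≈ -0.50000)
s = 1/4 (s = (-1/2)**2 = 1/4 ≈ 0.25000)
(s**2 + 36) + m(4) = ((1/4)**2 + 36) + 0 = (1/16 + 36) + 0 = 577/16 + 0 = 577/16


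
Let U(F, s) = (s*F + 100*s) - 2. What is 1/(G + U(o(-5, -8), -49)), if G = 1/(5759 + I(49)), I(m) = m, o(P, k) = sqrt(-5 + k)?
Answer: -165358493520/811640210648257 + 1652910336*I*sqrt(13)/811640210648257 ≈ -0.00020373 + 7.3427e-6*I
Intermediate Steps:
G = 1/5808 (G = 1/(5759 + 49) = 1/5808 ≈ 0.00017218)
U(F, s) = -2 + 100*s + F*s (U(F, s) = (F*s + 100*s) - 2 = (100*s + F*s) - 2 = -2 + 100*s + F*s)
1/(G + U(o(-5, -8), -49)) = 1/(1/5808 + (-2 + 100*(-49) + sqrt(-5 - 8)*(-49))) = 1/(1/5808 + (-2 - 4900 + sqrt(-13)*(-49))) = 1/(1/5808 + (-2 - 4900 + (I*sqrt(13))*(-49))) = 1/(1/5808 + (-2 - 4900 - 49*I*sqrt(13))) = 1/(1/5808 + (-4902 - 49*I*sqrt(13))) = 1/(-28470815/5808 - 49*I*sqrt(13))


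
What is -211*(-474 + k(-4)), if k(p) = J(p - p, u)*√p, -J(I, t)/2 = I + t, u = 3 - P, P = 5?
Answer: 100014 - 1688*I ≈ 1.0001e+5 - 1688.0*I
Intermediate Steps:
u = -2 (u = 3 - 1*5 = 3 - 5 = -2)
J(I, t) = -2*I - 2*t (J(I, t) = -2*(I + t) = -2*I - 2*t)
k(p) = 4*√p (k(p) = (-2*(p - p) - 2*(-2))*√p = (-2*0 + 4)*√p = (0 + 4)*√p = 4*√p)
-211*(-474 + k(-4)) = -211*(-474 + 4*√(-4)) = -211*(-474 + 4*(2*I)) = -211*(-474 + 8*I) = 100014 - 1688*I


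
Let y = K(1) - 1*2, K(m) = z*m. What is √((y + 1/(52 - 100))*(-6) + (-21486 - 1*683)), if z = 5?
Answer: I*√354990/4 ≈ 148.95*I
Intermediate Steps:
K(m) = 5*m
y = 3 (y = 5*1 - 1*2 = 5 - 2 = 3)
√((y + 1/(52 - 100))*(-6) + (-21486 - 1*683)) = √((3 + 1/(52 - 100))*(-6) + (-21486 - 1*683)) = √((3 + 1/(-48))*(-6) + (-21486 - 683)) = √((3 - 1/48)*(-6) - 22169) = √((143/48)*(-6) - 22169) = √(-143/8 - 22169) = √(-177495/8) = I*√354990/4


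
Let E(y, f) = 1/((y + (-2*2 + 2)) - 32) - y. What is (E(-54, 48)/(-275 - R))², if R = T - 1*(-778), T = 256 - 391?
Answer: 22572001/6526054656 ≈ 0.0034588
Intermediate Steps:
T = -135
R = 643 (R = -135 - 1*(-778) = -135 + 778 = 643)
E(y, f) = 1/(-34 + y) - y (E(y, f) = 1/((y + (-4 + 2)) - 32) - y = 1/((y - 2) - 32) - y = 1/((-2 + y) - 32) - y = 1/(-34 + y) - y)
(E(-54, 48)/(-275 - R))² = (((1 - 1*(-54)² + 34*(-54))/(-34 - 54))/(-275 - 1*643))² = (((1 - 1*2916 - 1836)/(-88))/(-275 - 643))² = (-(1 - 2916 - 1836)/88/(-918))² = (-1/88*(-4751)*(-1/918))² = ((4751/88)*(-1/918))² = (-4751/80784)² = 22572001/6526054656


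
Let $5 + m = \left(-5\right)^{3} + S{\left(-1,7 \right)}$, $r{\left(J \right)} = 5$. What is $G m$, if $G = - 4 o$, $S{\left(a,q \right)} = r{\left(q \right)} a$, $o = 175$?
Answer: $94500$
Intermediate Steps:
$S{\left(a,q \right)} = 5 a$
$m = -135$ ($m = -5 + \left(\left(-5\right)^{3} + 5 \left(-1\right)\right) = -5 - 130 = -135$)
$G = -700$ ($G = \left(-4\right) 175 = -700$)
$G m = \left(-700\right) \left(-135\right) = 94500$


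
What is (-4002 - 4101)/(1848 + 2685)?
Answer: -2701/1511 ≈ -1.7876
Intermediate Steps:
(-4002 - 4101)/(1848 + 2685) = -8103/4533 = -8103*1/4533 = -2701/1511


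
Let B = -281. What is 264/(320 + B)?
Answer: 88/13 ≈ 6.7692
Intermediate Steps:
264/(320 + B) = 264/(320 - 281) = 264/39 = 264*(1/39) = 88/13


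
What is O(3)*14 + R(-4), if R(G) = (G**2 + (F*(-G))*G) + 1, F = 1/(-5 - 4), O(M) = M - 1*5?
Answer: -83/9 ≈ -9.2222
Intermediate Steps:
O(M) = -5 + M (O(M) = M - 5 = -5 + M)
F = -1/9 (F = 1/(-9) = -1/9 ≈ -0.11111)
R(G) = 1 + 10*G**2/9 (R(G) = (G**2 + (-(-1)*G/9)*G) + 1 = (G**2 + (G/9)*G) + 1 = (G**2 + G**2/9) + 1 = 10*G**2/9 + 1 = 1 + 10*G**2/9)
O(3)*14 + R(-4) = (-5 + 3)*14 + (1 + (10/9)*(-4)**2) = -2*14 + (1 + (10/9)*16) = -28 + (1 + 160/9) = -28 + 169/9 = -83/9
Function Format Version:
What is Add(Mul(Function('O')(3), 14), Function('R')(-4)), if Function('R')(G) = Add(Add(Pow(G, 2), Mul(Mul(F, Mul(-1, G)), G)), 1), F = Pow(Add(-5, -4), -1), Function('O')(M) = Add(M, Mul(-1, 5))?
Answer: Rational(-83, 9) ≈ -9.2222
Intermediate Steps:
Function('O')(M) = Add(-5, M) (Function('O')(M) = Add(M, -5) = Add(-5, M))
F = Rational(-1, 9) (F = Pow(-9, -1) = Rational(-1, 9) ≈ -0.11111)
Function('R')(G) = Add(1, Mul(Rational(10, 9), Pow(G, 2))) (Function('R')(G) = Add(Add(Pow(G, 2), Mul(Mul(Rational(-1, 9), Mul(-1, G)), G)), 1) = Add(Add(Pow(G, 2), Mul(Mul(Rational(1, 9), G), G)), 1) = Add(Add(Pow(G, 2), Mul(Rational(1, 9), Pow(G, 2))), 1) = Add(Mul(Rational(10, 9), Pow(G, 2)), 1) = Add(1, Mul(Rational(10, 9), Pow(G, 2))))
Add(Mul(Function('O')(3), 14), Function('R')(-4)) = Add(Mul(Add(-5, 3), 14), Add(1, Mul(Rational(10, 9), Pow(-4, 2)))) = Add(Mul(-2, 14), Add(1, Mul(Rational(10, 9), 16))) = Add(-28, Add(1, Rational(160, 9))) = Add(-28, Rational(169, 9)) = Rational(-83, 9)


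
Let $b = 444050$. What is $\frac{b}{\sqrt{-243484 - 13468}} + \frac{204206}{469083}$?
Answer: $\frac{204206}{469083} - \frac{222025 i \sqrt{64238}}{64238} \approx 0.43533 - 876.0 i$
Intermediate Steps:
$\frac{b}{\sqrt{-243484 - 13468}} + \frac{204206}{469083} = \frac{444050}{\sqrt{-243484 - 13468}} + \frac{204206}{469083} = \frac{444050}{\sqrt{-256952}} + 204206 \cdot \frac{1}{469083} = \frac{444050}{2 i \sqrt{64238}} + \frac{204206}{469083} = 444050 \left(- \frac{i \sqrt{64238}}{128476}\right) + \frac{204206}{469083} = - \frac{222025 i \sqrt{64238}}{64238} + \frac{204206}{469083} = \frac{204206}{469083} - \frac{222025 i \sqrt{64238}}{64238}$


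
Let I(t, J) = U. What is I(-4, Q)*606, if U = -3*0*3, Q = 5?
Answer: 0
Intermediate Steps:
U = 0 (U = 0*3 = 0)
I(t, J) = 0
I(-4, Q)*606 = 0*606 = 0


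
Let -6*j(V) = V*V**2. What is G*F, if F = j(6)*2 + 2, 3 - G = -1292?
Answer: -90650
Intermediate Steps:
G = 1295 (G = 3 - 1*(-1292) = 3 + 1292 = 1295)
j(V) = -V**3/6 (j(V) = -V*V**2/6 = -V**3/6)
F = -70 (F = -1/6*6**3*2 + 2 = -1/6*216*2 + 2 = -36*2 + 2 = -72 + 2 = -70)
G*F = 1295*(-70) = -90650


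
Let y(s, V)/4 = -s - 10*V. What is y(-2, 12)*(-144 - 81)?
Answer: 106200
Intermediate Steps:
y(s, V) = -40*V - 4*s (y(s, V) = 4*(-s - 10*V) = -40*V - 4*s)
y(-2, 12)*(-144 - 81) = (-40*12 - 4*(-2))*(-144 - 81) = (-480 + 8)*(-225) = -472*(-225) = 106200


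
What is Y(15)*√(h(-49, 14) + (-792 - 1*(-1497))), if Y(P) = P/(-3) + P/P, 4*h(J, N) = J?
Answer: -2*√2771 ≈ -105.28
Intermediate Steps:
h(J, N) = J/4
Y(P) = 1 - P/3 (Y(P) = P*(-⅓) + 1 = -P/3 + 1 = 1 - P/3)
Y(15)*√(h(-49, 14) + (-792 - 1*(-1497))) = (1 - ⅓*15)*√((¼)*(-49) + (-792 - 1*(-1497))) = (1 - 5)*√(-49/4 + (-792 + 1497)) = -4*√(-49/4 + 705) = -2*√2771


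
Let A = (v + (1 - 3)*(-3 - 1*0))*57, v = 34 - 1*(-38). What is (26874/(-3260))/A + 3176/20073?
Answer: 2527409731/16163181060 ≈ 0.15637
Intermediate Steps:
v = 72 (v = 34 + 38 = 72)
A = 4446 (A = (72 + (1 - 3)*(-3 - 1*0))*57 = (72 - 2*(-3 + 0))*57 = (72 - 2*(-3))*57 = (72 + 6)*57 = 78*57 = 4446)
(26874/(-3260))/A + 3176/20073 = (26874/(-3260))/4446 + 3176/20073 = (26874*(-1/3260))*(1/4446) + 3176*(1/20073) = -13437/1630*1/4446 + 3176/20073 = -1493/805220 + 3176/20073 = 2527409731/16163181060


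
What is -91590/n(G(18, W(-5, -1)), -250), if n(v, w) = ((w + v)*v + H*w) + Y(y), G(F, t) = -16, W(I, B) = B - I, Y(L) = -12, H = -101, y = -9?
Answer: -45795/14747 ≈ -3.1054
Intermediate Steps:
n(v, w) = -12 - 101*w + v*(v + w) (n(v, w) = ((w + v)*v - 101*w) - 12 = ((v + w)*v - 101*w) - 12 = (v*(v + w) - 101*w) - 12 = (-101*w + v*(v + w)) - 12 = -12 - 101*w + v*(v + w))
-91590/n(G(18, W(-5, -1)), -250) = -91590/(-12 + (-16)² - 101*(-250) - 16*(-250)) = -91590/(-12 + 256 + 25250 + 4000) = -91590/29494 = -91590*1/29494 = -45795/14747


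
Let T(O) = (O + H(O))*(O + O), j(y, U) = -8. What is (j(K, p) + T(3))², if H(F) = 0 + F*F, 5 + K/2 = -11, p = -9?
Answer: 4096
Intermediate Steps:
K = -32 (K = -10 + 2*(-11) = -10 - 22 = -32)
H(F) = F² (H(F) = 0 + F² = F²)
T(O) = 2*O*(O + O²) (T(O) = (O + O²)*(O + O) = (O + O²)*(2*O) = 2*O*(O + O²))
(j(K, p) + T(3))² = (-8 + 2*3²*(1 + 3))² = (-8 + 2*9*4)² = (-8 + 72)² = 64² = 4096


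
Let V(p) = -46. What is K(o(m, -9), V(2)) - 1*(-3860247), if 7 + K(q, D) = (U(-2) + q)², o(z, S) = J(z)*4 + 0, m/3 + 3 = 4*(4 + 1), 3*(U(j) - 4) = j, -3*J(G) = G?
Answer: 34779796/9 ≈ 3.8644e+6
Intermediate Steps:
J(G) = -G/3
U(j) = 4 + j/3
m = 51 (m = -9 + 3*(4*(4 + 1)) = -9 + 3*(4*5) = -9 + 3*20 = -9 + 60 = 51)
o(z, S) = -4*z/3 (o(z, S) = -z/3*4 + 0 = -4*z/3 + 0 = -4*z/3)
K(q, D) = -7 + (10/3 + q)² (K(q, D) = -7 + ((4 + (⅓)*(-2)) + q)² = -7 + ((4 - ⅔) + q)² = -7 + (10/3 + q)²)
K(o(m, -9), V(2)) - 1*(-3860247) = (-7 + (10 + 3*(-4/3*51))²/9) - 1*(-3860247) = (-7 + (10 + 3*(-68))²/9) + 3860247 = (-7 + (10 - 204)²/9) + 3860247 = (-7 + (⅑)*(-194)²) + 3860247 = (-7 + (⅑)*37636) + 3860247 = (-7 + 37636/9) + 3860247 = 37573/9 + 3860247 = 34779796/9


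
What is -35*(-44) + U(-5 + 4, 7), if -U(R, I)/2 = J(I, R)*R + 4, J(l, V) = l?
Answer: 1546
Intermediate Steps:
U(R, I) = -8 - 2*I*R (U(R, I) = -2*(I*R + 4) = -2*(4 + I*R) = -8 - 2*I*R)
-35*(-44) + U(-5 + 4, 7) = -35*(-44) + (-8 - 2*7*(-5 + 4)) = 1540 + (-8 - 2*7*(-1)) = 1540 + (-8 + 14) = 1540 + 6 = 1546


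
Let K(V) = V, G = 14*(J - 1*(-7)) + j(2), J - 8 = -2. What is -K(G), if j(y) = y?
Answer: -184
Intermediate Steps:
J = 6 (J = 8 - 2 = 6)
G = 184 (G = 14*(6 - 1*(-7)) + 2 = 14*(6 + 7) + 2 = 14*13 + 2 = 182 + 2 = 184)
-K(G) = -1*184 = -184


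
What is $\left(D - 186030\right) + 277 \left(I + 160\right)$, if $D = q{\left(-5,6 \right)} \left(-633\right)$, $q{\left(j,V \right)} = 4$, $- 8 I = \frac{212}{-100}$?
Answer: $- \frac{28833719}{200} \approx -1.4417 \cdot 10^{5}$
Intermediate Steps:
$I = \frac{53}{200}$ ($I = - \frac{212 \frac{1}{-100}}{8} = - \frac{212 \left(- \frac{1}{100}\right)}{8} = \left(- \frac{1}{8}\right) \left(- \frac{53}{25}\right) = \frac{53}{200} \approx 0.265$)
$D = -2532$ ($D = 4 \left(-633\right) = -2532$)
$\left(D - 186030\right) + 277 \left(I + 160\right) = \left(-2532 - 186030\right) + 277 \left(\frac{53}{200} + 160\right) = -188562 + 277 \cdot \frac{32053}{200} = -188562 + \frac{8878681}{200} = - \frac{28833719}{200}$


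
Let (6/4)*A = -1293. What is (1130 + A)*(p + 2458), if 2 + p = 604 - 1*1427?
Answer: 437644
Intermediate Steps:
A = -862 (A = (2/3)*(-1293) = -862)
p = -825 (p = -2 + (604 - 1*1427) = -2 + (604 - 1427) = -2 - 823 = -825)
(1130 + A)*(p + 2458) = (1130 - 862)*(-825 + 2458) = 268*1633 = 437644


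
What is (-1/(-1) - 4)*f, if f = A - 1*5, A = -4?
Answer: 27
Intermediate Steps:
f = -9 (f = -4 - 1*5 = -4 - 5 = -9)
(-1/(-1) - 4)*f = (-1/(-1) - 4)*(-9) = (-1*(-1) - 4)*(-9) = (1 - 4)*(-9) = -3*(-9) = 27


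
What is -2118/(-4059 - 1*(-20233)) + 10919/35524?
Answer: 50682037/287282588 ≈ 0.17642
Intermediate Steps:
-2118/(-4059 - 1*(-20233)) + 10919/35524 = -2118/(-4059 + 20233) + 10919*(1/35524) = -2118/16174 + 10919/35524 = -2118*1/16174 + 10919/35524 = -1059/8087 + 10919/35524 = 50682037/287282588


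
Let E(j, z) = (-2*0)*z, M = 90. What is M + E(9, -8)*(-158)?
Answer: 90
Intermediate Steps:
E(j, z) = 0 (E(j, z) = 0*z = 0)
M + E(9, -8)*(-158) = 90 + 0*(-158) = 90 + 0 = 90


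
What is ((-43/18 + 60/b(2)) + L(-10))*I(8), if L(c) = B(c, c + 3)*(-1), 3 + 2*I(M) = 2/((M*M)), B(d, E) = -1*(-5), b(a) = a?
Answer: -38665/1152 ≈ -33.563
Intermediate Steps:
B(d, E) = 5
I(M) = -3/2 + M**(-2) (I(M) = -3/2 + (2/((M*M)))/2 = -3/2 + (2/(M**2))/2 = -3/2 + (2/M**2)/2 = -3/2 + M**(-2))
L(c) = -5 (L(c) = 5*(-1) = -5)
((-43/18 + 60/b(2)) + L(-10))*I(8) = ((-43/18 + 60/2) - 5)*(-3/2 + 8**(-2)) = ((-43*1/18 + 60*(1/2)) - 5)*(-3/2 + 1/64) = ((-43/18 + 30) - 5)*(-95/64) = (497/18 - 5)*(-95/64) = (407/18)*(-95/64) = -38665/1152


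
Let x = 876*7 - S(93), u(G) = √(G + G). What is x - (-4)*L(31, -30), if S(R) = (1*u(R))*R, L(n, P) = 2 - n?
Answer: 6016 - 93*√186 ≈ 4747.6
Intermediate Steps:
u(G) = √2*√G (u(G) = √(2*G) = √2*√G)
S(R) = √2*R^(3/2) (S(R) = (1*(√2*√R))*R = (√2*√R)*R = √2*R^(3/2))
x = 6132 - 93*√186 (x = 876*7 - √2*93^(3/2) = 6132 - √2*93*√93 = 6132 - 93*√186 ≈ 4863.6)
x - (-4)*L(31, -30) = (6132 - 93*√186) - (-4)*(2 - 1*31) = (6132 - 93*√186) - (-4)*(2 - 31) = (6132 - 93*√186) - (-4)*(-29) = (6132 - 93*√186) - 1*116 = (6132 - 93*√186) - 116 = 6016 - 93*√186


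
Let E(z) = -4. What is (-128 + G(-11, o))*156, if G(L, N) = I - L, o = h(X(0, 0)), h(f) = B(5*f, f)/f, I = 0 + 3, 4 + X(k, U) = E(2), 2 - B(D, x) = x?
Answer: -17784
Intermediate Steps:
B(D, x) = 2 - x
X(k, U) = -8 (X(k, U) = -4 - 4 = -8)
I = 3
h(f) = (2 - f)/f
o = -5/4 (o = (2 - 1*(-8))/(-8) = -(2 + 8)/8 = -⅛*10 = -5/4 ≈ -1.2500)
G(L, N) = 3 - L
(-128 + G(-11, o))*156 = (-128 + (3 - 1*(-11)))*156 = (-128 + (3 + 11))*156 = (-128 + 14)*156 = -114*156 = -17784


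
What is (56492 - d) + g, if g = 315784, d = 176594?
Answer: 195682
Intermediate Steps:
(56492 - d) + g = (56492 - 1*176594) + 315784 = (56492 - 176594) + 315784 = -120102 + 315784 = 195682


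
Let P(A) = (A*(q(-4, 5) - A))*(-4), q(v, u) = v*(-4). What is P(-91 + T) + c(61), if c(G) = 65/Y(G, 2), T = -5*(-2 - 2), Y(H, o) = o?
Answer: 49481/2 ≈ 24741.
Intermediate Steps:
q(v, u) = -4*v
T = 20 (T = -5*(-4) = 20)
c(G) = 65/2
P(A) = -4*A*(16 - A) (P(A) = (A*(-4*(-4) - A))*(-4) = (A*(16 - A))*(-4) = -4*A*(16 - A))
P(-91 + T) + c(61) = 4*(-91 + 20)*(-16 + (-91 + 20)) + 65/2 = 4*(-71)*(-16 - 71) + 65/2 = 4*(-71)*(-87) + 65/2 = 24708 + 65/2 = 49481/2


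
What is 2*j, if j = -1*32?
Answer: -64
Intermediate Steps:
j = -32
2*j = 2*(-32) = -64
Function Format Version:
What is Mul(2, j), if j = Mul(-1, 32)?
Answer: -64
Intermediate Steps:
j = -32
Mul(2, j) = Mul(2, -32) = -64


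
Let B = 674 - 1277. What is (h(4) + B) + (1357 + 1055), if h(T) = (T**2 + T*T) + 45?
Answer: 1886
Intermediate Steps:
h(T) = 45 + 2*T**2 (h(T) = (T**2 + T**2) + 45 = 2*T**2 + 45 = 45 + 2*T**2)
B = -603
(h(4) + B) + (1357 + 1055) = ((45 + 2*4**2) - 603) + (1357 + 1055) = ((45 + 2*16) - 603) + 2412 = ((45 + 32) - 603) + 2412 = (77 - 603) + 2412 = -526 + 2412 = 1886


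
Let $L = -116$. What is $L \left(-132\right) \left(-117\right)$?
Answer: $-1791504$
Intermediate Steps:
$L \left(-132\right) \left(-117\right) = \left(-116\right) \left(-132\right) \left(-117\right) = 15312 \left(-117\right) = -1791504$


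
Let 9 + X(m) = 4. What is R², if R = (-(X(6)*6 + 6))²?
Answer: 331776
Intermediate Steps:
X(m) = -5 (X(m) = -9 + 4 = -5)
R = 576 (R = (-(-5*6 + 6))² = (-(-30 + 6))² = (-1*(-24))² = 24² = 576)
R² = 576² = 331776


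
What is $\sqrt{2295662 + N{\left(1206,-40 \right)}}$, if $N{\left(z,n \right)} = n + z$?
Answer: $2 \sqrt{574207} \approx 1515.5$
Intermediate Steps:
$\sqrt{2295662 + N{\left(1206,-40 \right)}} = \sqrt{2295662 + \left(-40 + 1206\right)} = \sqrt{2295662 + 1166} = \sqrt{2296828} = 2 \sqrt{574207}$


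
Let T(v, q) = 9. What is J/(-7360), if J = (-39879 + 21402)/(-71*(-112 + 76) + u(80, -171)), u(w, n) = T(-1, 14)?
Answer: 2053/2097600 ≈ 0.00097874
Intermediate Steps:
u(w, n) = 9
J = -2053/285 (J = (-39879 + 21402)/(-71*(-112 + 76) + 9) = -18477/(-71*(-36) + 9) = -18477/(2556 + 9) = -18477/2565 = -18477*1/2565 = -2053/285 ≈ -7.2035)
J/(-7360) = -2053/285/(-7360) = -2053/285*(-1/7360) = 2053/2097600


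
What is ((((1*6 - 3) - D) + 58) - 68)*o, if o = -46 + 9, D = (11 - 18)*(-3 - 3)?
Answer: 1813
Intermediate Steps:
D = 42 (D = -7*(-6) = 42)
o = -37
((((1*6 - 3) - D) + 58) - 68)*o = ((((1*6 - 3) - 1*42) + 58) - 68)*(-37) = ((((6 - 3) - 42) + 58) - 68)*(-37) = (((3 - 42) + 58) - 68)*(-37) = ((-39 + 58) - 68)*(-37) = (19 - 68)*(-37) = -49*(-37) = 1813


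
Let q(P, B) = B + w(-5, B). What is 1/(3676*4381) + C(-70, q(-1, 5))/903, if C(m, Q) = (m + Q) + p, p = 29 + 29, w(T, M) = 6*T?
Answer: -595867669/14542414068 ≈ -0.040974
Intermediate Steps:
q(P, B) = -30 + B (q(P, B) = B + 6*(-5) = B - 30 = -30 + B)
p = 58
C(m, Q) = 58 + Q + m (C(m, Q) = (m + Q) + 58 = (Q + m) + 58 = 58 + Q + m)
1/(3676*4381) + C(-70, q(-1, 5))/903 = 1/(3676*4381) + (58 + (-30 + 5) - 70)/903 = (1/3676)*(1/4381) + (58 - 25 - 70)*(1/903) = 1/16104556 - 37*1/903 = 1/16104556 - 37/903 = -595867669/14542414068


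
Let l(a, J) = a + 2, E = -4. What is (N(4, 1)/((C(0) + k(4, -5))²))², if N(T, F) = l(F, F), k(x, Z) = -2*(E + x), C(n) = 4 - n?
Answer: 9/256 ≈ 0.035156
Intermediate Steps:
k(x, Z) = 8 - 2*x (k(x, Z) = -2*(-4 + x) = 8 - 2*x)
l(a, J) = 2 + a
N(T, F) = 2 + F
(N(4, 1)/((C(0) + k(4, -5))²))² = ((2 + 1)/(((4 - 1*0) + (8 - 2*4))²))² = (3/(((4 + 0) + (8 - 8))²))² = (3/((4 + 0)²))² = (3/(4²))² = (3/16)² = 9/256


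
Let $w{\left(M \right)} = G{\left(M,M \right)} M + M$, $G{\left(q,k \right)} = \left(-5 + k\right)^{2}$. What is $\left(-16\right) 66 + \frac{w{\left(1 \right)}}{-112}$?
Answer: $- \frac{118289}{112} \approx -1056.2$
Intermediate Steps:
$w{\left(M \right)} = M + M \left(-5 + M\right)^{2}$ ($w{\left(M \right)} = \left(-5 + M\right)^{2} M + M = M \left(-5 + M\right)^{2} + M = M + M \left(-5 + M\right)^{2}$)
$\left(-16\right) 66 + \frac{w{\left(1 \right)}}{-112} = \left(-16\right) 66 + \frac{1 \left(1 + \left(-5 + 1\right)^{2}\right)}{-112} = -1056 + 1 \left(1 + \left(-4\right)^{2}\right) \left(- \frac{1}{112}\right) = -1056 + 1 \left(1 + 16\right) \left(- \frac{1}{112}\right) = -1056 + 1 \cdot 17 \left(- \frac{1}{112}\right) = -1056 + 17 \left(- \frac{1}{112}\right) = -1056 - \frac{17}{112} = - \frac{118289}{112}$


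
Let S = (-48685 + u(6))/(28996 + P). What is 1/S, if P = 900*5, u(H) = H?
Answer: -33496/48679 ≈ -0.68810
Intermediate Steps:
P = 4500
S = -48679/33496 (S = (-48685 + 6)/(28996 + 4500) = -48679/33496 ≈ -1.4533)
1/S = 1/(-48679/33496) = -33496/48679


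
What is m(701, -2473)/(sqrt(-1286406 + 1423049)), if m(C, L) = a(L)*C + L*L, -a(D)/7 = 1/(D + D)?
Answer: 30248400541*sqrt(136643)/675836278 ≈ 16545.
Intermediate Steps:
a(D) = -7/(2*D) (a(D) = -7/(D + D) = -7*1/(2*D) = -7/(2*D))
m(C, L) = L**2 - 7*C/(2*L) (m(C, L) = (-7/(2*L))*C + L*L = -7*C/(2*L) + L**2 = L**2 - 7*C/(2*L))
m(701, -2473)/(sqrt(-1286406 + 1423049)) = (((-2473)**3 - 7/2*701)/(-2473))/(sqrt(-1286406 + 1423049)) = (-(-15124197817 - 4907/2)/2473)/(sqrt(136643)) = (-1/2473*(-30248400541/2))*(sqrt(136643)/136643) = 30248400541*(sqrt(136643)/136643)/4946 = 30248400541*sqrt(136643)/675836278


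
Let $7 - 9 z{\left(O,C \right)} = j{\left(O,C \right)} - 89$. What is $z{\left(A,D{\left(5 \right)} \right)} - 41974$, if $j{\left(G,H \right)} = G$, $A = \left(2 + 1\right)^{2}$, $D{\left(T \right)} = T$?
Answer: $- \frac{125893}{3} \approx -41964.0$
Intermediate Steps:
$A = 9$ ($A = 3^{2} = 9$)
$z{\left(O,C \right)} = \frac{32}{3} - \frac{O}{9}$ ($z{\left(O,C \right)} = \frac{7}{9} - \frac{O - 89}{9} = \frac{7}{9} - \frac{-89 + O}{9} = \frac{7}{9} - \left(- \frac{89}{9} + \frac{O}{9}\right) = \frac{32}{3} - \frac{O}{9}$)
$z{\left(A,D{\left(5 \right)} \right)} - 41974 = \left(\frac{32}{3} - 1\right) - 41974 = \frac{29}{3} - 41974 = - \frac{125893}{3}$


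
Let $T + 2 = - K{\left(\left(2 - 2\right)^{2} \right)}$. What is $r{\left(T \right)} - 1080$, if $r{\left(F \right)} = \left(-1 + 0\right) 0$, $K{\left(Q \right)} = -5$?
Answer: $-1080$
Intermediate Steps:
$T = 3$ ($T = -2 - -5 = -2 + 5 = 3$)
$r{\left(F \right)} = 0$ ($r{\left(F \right)} = \left(-1\right) 0 = 0$)
$r{\left(T \right)} - 1080 = 0 - 1080 = -1080$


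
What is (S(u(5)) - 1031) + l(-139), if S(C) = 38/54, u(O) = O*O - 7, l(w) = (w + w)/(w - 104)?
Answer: -250084/243 ≈ -1029.2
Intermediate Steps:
l(w) = 2*w/(-104 + w) (l(w) = (2*w)/(-104 + w) = 2*w/(-104 + w))
u(O) = -7 + O² (u(O) = O² - 7 = -7 + O²)
S(C) = 19/27 (S(C) = 38*(1/54) = 19/27)
(S(u(5)) - 1031) + l(-139) = (19/27 - 1031) + 2*(-139)/(-104 - 139) = -27818/27 + 2*(-139)/(-243) = -27818/27 + 2*(-139)*(-1/243) = -27818/27 + 278/243 = -250084/243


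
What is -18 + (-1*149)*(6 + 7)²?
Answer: -25199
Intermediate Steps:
-18 + (-1*149)*(6 + 7)² = -18 - 149*13² = -18 - 149*169 = -18 - 25181 = -25199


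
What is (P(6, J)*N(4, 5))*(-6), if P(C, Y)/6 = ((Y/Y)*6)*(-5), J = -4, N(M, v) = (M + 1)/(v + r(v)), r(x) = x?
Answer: 540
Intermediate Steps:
N(M, v) = (1 + M)/(2*v) (N(M, v) = (M + 1)/(v + v) = (1 + M)/((2*v)) = (1 + M)*(1/(2*v)) = (1 + M)/(2*v))
P(C, Y) = -180 (P(C, Y) = 6*(((Y/Y)*6)*(-5)) = 6*((1*6)*(-5)) = 6*(6*(-5)) = 6*(-30) = -180)
(P(6, J)*N(4, 5))*(-6) = -90*(1 + 4)/5*(-6) = -90*5/5*(-6) = -180*½*(-6) = -90*(-6) = 540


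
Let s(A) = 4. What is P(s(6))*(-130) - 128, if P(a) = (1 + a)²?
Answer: -3378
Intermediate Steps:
P(s(6))*(-130) - 128 = (1 + 4)²*(-130) - 128 = 5²*(-130) - 128 = 25*(-130) - 128 = -3250 - 128 = -3378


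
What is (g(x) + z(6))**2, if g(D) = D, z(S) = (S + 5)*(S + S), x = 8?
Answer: 19600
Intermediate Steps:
z(S) = 2*S*(5 + S) (z(S) = (5 + S)*(2*S) = 2*S*(5 + S))
(g(x) + z(6))**2 = (8 + 2*6*(5 + 6))**2 = (8 + 2*6*11)**2 = (8 + 132)**2 = 140**2 = 19600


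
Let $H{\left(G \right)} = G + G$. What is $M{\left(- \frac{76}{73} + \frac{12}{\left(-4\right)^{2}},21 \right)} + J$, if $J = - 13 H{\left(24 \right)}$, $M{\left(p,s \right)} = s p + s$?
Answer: $- \frac{177861}{292} \approx -609.11$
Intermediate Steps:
$H{\left(G \right)} = 2 G$
$M{\left(p,s \right)} = s + p s$ ($M{\left(p,s \right)} = p s + s = s + p s$)
$J = -624$ ($J = - 13 \cdot 2 \cdot 24 = \left(-13\right) 48 = -624$)
$M{\left(- \frac{76}{73} + \frac{12}{\left(-4\right)^{2}},21 \right)} + J = 21 \left(1 + \left(- \frac{76}{73} + \frac{12}{\left(-4\right)^{2}}\right)\right) - 624 = 21 \left(1 + \left(\left(-76\right) \frac{1}{73} + \frac{12}{16}\right)\right) - 624 = 21 \left(1 + \left(- \frac{76}{73} + 12 \cdot \frac{1}{16}\right)\right) - 624 = 21 \left(1 + \left(- \frac{76}{73} + \frac{3}{4}\right)\right) - 624 = 21 \left(1 - \frac{85}{292}\right) - 624 = 21 \cdot \frac{207}{292} - 624 = \frac{4347}{292} - 624 = - \frac{177861}{292}$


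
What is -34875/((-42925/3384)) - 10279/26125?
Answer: 6490006103/2360875 ≈ 2749.0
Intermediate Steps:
-34875/((-42925/3384)) - 10279/26125 = -34875/((-42925*1/3384)) - 10279*1/26125 = -34875/(-42925/3384) - 541/1375 = -34875*(-3384/42925) - 541/1375 = 4720680/1717 - 541/1375 = 6490006103/2360875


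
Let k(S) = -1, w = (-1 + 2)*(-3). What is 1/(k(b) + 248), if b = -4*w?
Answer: 1/247 ≈ 0.0040486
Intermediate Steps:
w = -3 (w = 1*(-3) = -3)
b = 12 (b = -4*(-3) = 12)
1/(k(b) + 248) = 1/(-1 + 248) = 1/247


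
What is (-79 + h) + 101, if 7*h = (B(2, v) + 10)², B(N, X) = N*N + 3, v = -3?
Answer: 443/7 ≈ 63.286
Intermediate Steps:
B(N, X) = 3 + N² (B(N, X) = N² + 3 = 3 + N²)
h = 289/7 (h = ((3 + 2²) + 10)²/7 = ((3 + 4) + 10)²/7 = (7 + 10)²/7 = (⅐)*17² = (⅐)*289 = 289/7 ≈ 41.286)
(-79 + h) + 101 = (-79 + 289/7) + 101 = -264/7 + 101 = 443/7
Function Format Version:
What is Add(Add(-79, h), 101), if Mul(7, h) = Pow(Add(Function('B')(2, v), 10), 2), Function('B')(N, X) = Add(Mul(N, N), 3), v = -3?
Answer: Rational(443, 7) ≈ 63.286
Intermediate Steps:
Function('B')(N, X) = Add(3, Pow(N, 2)) (Function('B')(N, X) = Add(Pow(N, 2), 3) = Add(3, Pow(N, 2)))
h = Rational(289, 7) (h = Mul(Rational(1, 7), Pow(Add(Add(3, Pow(2, 2)), 10), 2)) = Mul(Rational(1, 7), Pow(Add(Add(3, 4), 10), 2)) = Mul(Rational(1, 7), Pow(Add(7, 10), 2)) = Mul(Rational(1, 7), Pow(17, 2)) = Mul(Rational(1, 7), 289) = Rational(289, 7) ≈ 41.286)
Add(Add(-79, h), 101) = Add(Add(-79, Rational(289, 7)), 101) = Add(Rational(-264, 7), 101) = Rational(443, 7)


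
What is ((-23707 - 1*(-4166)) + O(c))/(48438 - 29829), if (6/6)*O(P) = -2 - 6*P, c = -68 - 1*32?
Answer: -18943/18609 ≈ -1.0179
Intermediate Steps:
c = -100 (c = -68 - 32 = -100)
O(P) = -2 - 6*P
((-23707 - 1*(-4166)) + O(c))/(48438 - 29829) = ((-23707 - 1*(-4166)) + (-2 - 6*(-100)))/(48438 - 29829) = ((-23707 + 4166) + (-2 + 600))/18609 = (-19541 + 598)*(1/18609) = -18943*1/18609 = -18943/18609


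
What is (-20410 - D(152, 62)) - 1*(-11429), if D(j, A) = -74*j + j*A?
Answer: -7157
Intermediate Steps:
D(j, A) = -74*j + A*j
(-20410 - D(152, 62)) - 1*(-11429) = (-20410 - 152*(-74 + 62)) - 1*(-11429) = (-20410 - 152*(-12)) + 11429 = (-20410 - 1*(-1824)) + 11429 = (-20410 + 1824) + 11429 = -18586 + 11429 = -7157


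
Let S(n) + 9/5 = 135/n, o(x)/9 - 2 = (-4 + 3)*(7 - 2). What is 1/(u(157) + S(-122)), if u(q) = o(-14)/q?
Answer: -95770/294831 ≈ -0.32483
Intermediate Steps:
o(x) = -27 (o(x) = 18 + 9*((-4 + 3)*(7 - 2)) = 18 + 9*(-1*5) = 18 + 9*(-5) = 18 - 45 = -27)
S(n) = -9/5 + 135/n
u(q) = -27/q
1/(u(157) + S(-122)) = 1/(-27/157 + (-9/5 + 135/(-122))) = 1/(-27*1/157 + (-9/5 + 135*(-1/122))) = 1/(-27/157 + (-9/5 - 135/122)) = 1/(-27/157 - 1773/610) = 1/(-294831/95770) = -95770/294831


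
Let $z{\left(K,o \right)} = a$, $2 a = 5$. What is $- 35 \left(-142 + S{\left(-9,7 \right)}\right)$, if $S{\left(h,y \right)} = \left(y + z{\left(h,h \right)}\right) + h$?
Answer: $\frac{9905}{2} \approx 4952.5$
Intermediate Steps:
$a = \frac{5}{2}$ ($a = \frac{1}{2} \cdot 5 = \frac{5}{2} \approx 2.5$)
$z{\left(K,o \right)} = \frac{5}{2}$
$S{\left(h,y \right)} = \frac{5}{2} + h + y$ ($S{\left(h,y \right)} = \left(y + \frac{5}{2}\right) + h = \left(\frac{5}{2} + y\right) + h = \frac{5}{2} + h + y$)
$- 35 \left(-142 + S{\left(-9,7 \right)}\right) = - 35 \left(-142 + \left(\frac{5}{2} - 9 + 7\right)\right) = - 35 \left(-142 + \frac{1}{2}\right) = \left(-35\right) \left(- \frac{283}{2}\right) = \frac{9905}{2}$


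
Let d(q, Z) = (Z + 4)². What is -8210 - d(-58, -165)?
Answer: -34131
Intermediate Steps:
d(q, Z) = (4 + Z)²
-8210 - d(-58, -165) = -8210 - (4 - 165)² = -8210 - 1*(-161)² = -8210 - 1*25921 = -8210 - 25921 = -34131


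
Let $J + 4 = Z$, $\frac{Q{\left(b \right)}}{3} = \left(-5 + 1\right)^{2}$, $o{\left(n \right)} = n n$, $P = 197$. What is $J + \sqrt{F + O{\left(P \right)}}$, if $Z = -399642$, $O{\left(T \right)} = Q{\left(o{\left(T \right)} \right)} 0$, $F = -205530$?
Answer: $-399646 + i \sqrt{205530} \approx -3.9965 \cdot 10^{5} + 453.35 i$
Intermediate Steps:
$o{\left(n \right)} = n^{2}$
$Q{\left(b \right)} = 48$ ($Q{\left(b \right)} = 3 \left(-5 + 1\right)^{2} = 3 \left(-4\right)^{2} = 3 \cdot 16 = 48$)
$O{\left(T \right)} = 0$ ($O{\left(T \right)} = 48 \cdot 0 = 0$)
$J = -399646$ ($J = -4 - 399642 = -399646$)
$J + \sqrt{F + O{\left(P \right)}} = -399646 + \sqrt{-205530 + 0} = -399646 + \sqrt{-205530} = -399646 + i \sqrt{205530}$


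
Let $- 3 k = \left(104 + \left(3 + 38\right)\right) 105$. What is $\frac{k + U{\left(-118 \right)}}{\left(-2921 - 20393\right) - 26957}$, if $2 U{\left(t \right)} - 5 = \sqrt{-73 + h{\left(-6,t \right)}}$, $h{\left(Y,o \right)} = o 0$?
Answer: $\frac{10145}{100542} - \frac{i \sqrt{73}}{100542} \approx 0.1009 - 8.4979 \cdot 10^{-5} i$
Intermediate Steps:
$k = -5075$ ($k = - \frac{\left(104 + \left(3 + 38\right)\right) 105}{3} = - \frac{\left(104 + 41\right) 105}{3} = - \frac{145 \cdot 105}{3} = \left(- \frac{1}{3}\right) 15225 = -5075$)
$h{\left(Y,o \right)} = 0$
$U{\left(t \right)} = \frac{5}{2} + \frac{i \sqrt{73}}{2}$ ($U{\left(t \right)} = \frac{5}{2} + \frac{\sqrt{-73 + 0}}{2} = \frac{5}{2} + \frac{\sqrt{-73}}{2} = \frac{5}{2} + \frac{i \sqrt{73}}{2}$)
$\frac{k + U{\left(-118 \right)}}{\left(-2921 - 20393\right) - 26957} = \frac{-5075 + \left(\frac{5}{2} + \frac{i \sqrt{73}}{2}\right)}{\left(-2921 - 20393\right) - 26957} = \frac{- \frac{10145}{2} + \frac{i \sqrt{73}}{2}}{\left(-2921 - 20393\right) - 26957} = \frac{- \frac{10145}{2} + \frac{i \sqrt{73}}{2}}{-23314 - 26957} = \frac{- \frac{10145}{2} + \frac{i \sqrt{73}}{2}}{-50271} = \left(- \frac{10145}{2} + \frac{i \sqrt{73}}{2}\right) \left(- \frac{1}{50271}\right) = \frac{10145}{100542} - \frac{i \sqrt{73}}{100542}$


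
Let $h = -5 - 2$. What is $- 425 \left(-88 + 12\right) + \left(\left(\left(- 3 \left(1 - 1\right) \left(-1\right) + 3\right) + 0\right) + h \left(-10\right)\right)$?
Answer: $32373$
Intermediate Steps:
$h = -7$
$- 425 \left(-88 + 12\right) + \left(\left(\left(- 3 \left(1 - 1\right) \left(-1\right) + 3\right) + 0\right) + h \left(-10\right)\right) = - 425 \left(-88 + 12\right) + \left(\left(\left(- 3 \left(1 - 1\right) \left(-1\right) + 3\right) + 0\right) - -70\right) = \left(-425\right) \left(-76\right) + \left(\left(\left(\left(-3\right) 0 \left(-1\right) + 3\right) + 0\right) + 70\right) = 32300 + \left(\left(\left(0 \left(-1\right) + 3\right) + 0\right) + 70\right) = 32300 + \left(\left(\left(0 + 3\right) + 0\right) + 70\right) = 32300 + \left(\left(3 + 0\right) + 70\right) = 32300 + \left(3 + 70\right) = 32300 + 73 = 32373$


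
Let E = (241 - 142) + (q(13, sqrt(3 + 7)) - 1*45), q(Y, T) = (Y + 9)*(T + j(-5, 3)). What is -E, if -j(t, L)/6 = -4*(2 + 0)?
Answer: -1110 - 22*sqrt(10) ≈ -1179.6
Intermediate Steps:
j(t, L) = 48 (j(t, L) = -(-24)*(2 + 0) = -(-24)*2 = -6*(-8) = 48)
q(Y, T) = (9 + Y)*(48 + T) (q(Y, T) = (Y + 9)*(T + 48) = (9 + Y)*(48 + T))
E = 1110 + 22*sqrt(10) (E = (241 - 142) + ((432 + 9*sqrt(3 + 7) + 48*13 + sqrt(3 + 7)*13) - 1*45) = 99 + ((432 + 9*sqrt(10) + 624 + sqrt(10)*13) - 45) = 99 + ((432 + 9*sqrt(10) + 624 + 13*sqrt(10)) - 45) = 99 + ((1056 + 22*sqrt(10)) - 45) = 99 + (1011 + 22*sqrt(10)) = 1110 + 22*sqrt(10) ≈ 1179.6)
-E = -(1110 + 22*sqrt(10)) = -1110 - 22*sqrt(10)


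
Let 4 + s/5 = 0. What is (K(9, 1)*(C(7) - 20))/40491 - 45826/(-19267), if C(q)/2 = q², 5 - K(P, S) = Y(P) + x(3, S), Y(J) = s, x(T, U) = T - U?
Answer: 630035188/260046699 ≈ 2.4228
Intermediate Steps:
s = -20 (s = -20 + 5*0 = -20 + 0 = -20)
Y(J) = -20
K(P, S) = 22 + S (K(P, S) = 5 - (-20 + (3 - S)) = 5 - (-17 - S) = 5 + (17 + S) = 22 + S)
C(q) = 2*q²
(K(9, 1)*(C(7) - 20))/40491 - 45826/(-19267) = ((22 + 1)*(2*7² - 20))/40491 - 45826/(-19267) = (23*(2*49 - 20))*(1/40491) - 45826*(-1/19267) = (23*(98 - 20))*(1/40491) + 45826/19267 = (23*78)*(1/40491) + 45826/19267 = 1794*(1/40491) + 45826/19267 = 598/13497 + 45826/19267 = 630035188/260046699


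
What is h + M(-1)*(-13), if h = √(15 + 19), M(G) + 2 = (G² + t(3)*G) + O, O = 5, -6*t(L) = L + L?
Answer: -65 + √34 ≈ -59.169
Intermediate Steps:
t(L) = -L/3 (t(L) = -(L + L)/6 = -L/3)
M(G) = 3 + G² - G (M(G) = -2 + ((G² + (-⅓*3)*G) + 5) = -2 + ((G² - G) + 5) = -2 + (5 + G² - G) = 3 + G² - G)
h = √34 ≈ 5.8309
h + M(-1)*(-13) = √34 + (3 + (-1)² - 1*(-1))*(-13) = √34 + (3 + 1 + 1)*(-13) = √34 + 5*(-13) = √34 - 65 = -65 + √34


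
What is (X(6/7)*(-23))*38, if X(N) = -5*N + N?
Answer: 20976/7 ≈ 2996.6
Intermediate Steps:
X(N) = -4*N
(X(6/7)*(-23))*38 = (-24/7*(-23))*38 = (-4*6/7*(-23))*38 = -24/7*(-23)*38 = (552/7)*38 = 20976/7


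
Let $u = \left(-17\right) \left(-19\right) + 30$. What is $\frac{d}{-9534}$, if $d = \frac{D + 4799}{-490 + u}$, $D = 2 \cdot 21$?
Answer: $\frac{4841}{1306158} \approx 0.0037063$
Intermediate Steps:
$D = 42$
$u = 353$ ($u = 323 + 30 = 353$)
$d = - \frac{4841}{137}$ ($d = \frac{42 + 4799}{-490 + 353} = \frac{4841}{-137} = 4841 \left(- \frac{1}{137}\right) = - \frac{4841}{137} \approx -35.336$)
$\frac{d}{-9534} = - \frac{4841}{137 \left(-9534\right)} = \left(- \frac{4841}{137}\right) \left(- \frac{1}{9534}\right) = \frac{4841}{1306158}$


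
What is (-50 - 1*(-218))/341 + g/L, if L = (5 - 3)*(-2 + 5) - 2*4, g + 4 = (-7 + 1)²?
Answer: -5288/341 ≈ -15.507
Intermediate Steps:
g = 32 (g = -4 + (-7 + 1)² = -4 + (-6)² = -4 + 36 = 32)
L = -2 (L = 2*3 - 8 = 6 - 8 = -2)
(-50 - 1*(-218))/341 + g/L = (-50 - 1*(-218))/341 + 32/(-2) = (-50 + 218)*(1/341) + 32*(-½) = 168*(1/341) - 16 = 168/341 - 16 = -5288/341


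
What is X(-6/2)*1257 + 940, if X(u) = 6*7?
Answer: 53734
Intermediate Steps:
X(u) = 42
X(-6/2)*1257 + 940 = 42*1257 + 940 = 52794 + 940 = 53734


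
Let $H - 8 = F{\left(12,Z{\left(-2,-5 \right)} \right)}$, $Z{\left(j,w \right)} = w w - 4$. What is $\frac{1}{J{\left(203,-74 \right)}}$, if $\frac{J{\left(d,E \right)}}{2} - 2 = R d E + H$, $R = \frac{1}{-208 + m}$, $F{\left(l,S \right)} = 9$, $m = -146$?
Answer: $\frac{177}{21748} \approx 0.0081387$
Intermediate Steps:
$Z{\left(j,w \right)} = -4 + w^{2}$ ($Z{\left(j,w \right)} = w^{2} - 4 = -4 + w^{2}$)
$H = 17$ ($H = 8 + 9 = 17$)
$R = - \frac{1}{354}$ ($R = \frac{1}{-208 - 146} = \frac{1}{-354} = - \frac{1}{354} \approx -0.0028249$)
$J{\left(d,E \right)} = 38 - \frac{E d}{177}$ ($J{\left(d,E \right)} = 4 + 2 \left(- \frac{d}{354} E + 17\right) = 4 + 2 \left(- \frac{E d}{354} + 17\right) = 4 + 2 \left(17 - \frac{E d}{354}\right) = 4 - \left(-34 + \frac{E d}{177}\right) = 38 - \frac{E d}{177}$)
$\frac{1}{J{\left(203,-74 \right)}} = \frac{1}{38 - \left(- \frac{74}{177}\right) 203} = \frac{1}{38 + \frac{15022}{177}} = \frac{1}{\frac{21748}{177}} = \frac{177}{21748}$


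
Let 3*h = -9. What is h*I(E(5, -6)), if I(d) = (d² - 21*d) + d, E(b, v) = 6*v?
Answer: -6048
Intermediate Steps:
h = -3 (h = (⅓)*(-9) = -3)
I(d) = d² - 20*d
h*I(E(5, -6)) = -3*6*(-6)*(-20 + 6*(-6)) = -(-108)*(-20 - 36) = -(-108)*(-56) = -3*2016 = -6048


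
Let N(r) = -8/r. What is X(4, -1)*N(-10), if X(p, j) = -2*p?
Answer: -32/5 ≈ -6.4000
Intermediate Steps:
X(4, -1)*N(-10) = (-2*4)*(-8/(-10)) = -(-64)*(-1)/10 = -8*⅘ = -32/5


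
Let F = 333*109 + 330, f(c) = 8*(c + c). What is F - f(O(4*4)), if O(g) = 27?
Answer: 36195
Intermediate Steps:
f(c) = 16*c (f(c) = 8*(2*c) = 16*c)
F = 36627 (F = 36297 + 330 = 36627)
F - f(O(4*4)) = 36627 - 16*27 = 36627 - 1*432 = 36627 - 432 = 36195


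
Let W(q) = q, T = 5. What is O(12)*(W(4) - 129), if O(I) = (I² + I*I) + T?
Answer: -36625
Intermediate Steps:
O(I) = 5 + 2*I² (O(I) = (I² + I*I) + 5 = (I² + I²) + 5 = 2*I² + 5 = 5 + 2*I²)
O(12)*(W(4) - 129) = (5 + 2*12²)*(4 - 129) = (5 + 2*144)*(-125) = (5 + 288)*(-125) = 293*(-125) = -36625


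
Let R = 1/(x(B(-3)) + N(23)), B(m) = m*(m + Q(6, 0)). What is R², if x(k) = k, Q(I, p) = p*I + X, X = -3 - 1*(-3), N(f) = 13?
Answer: 1/484 ≈ 0.0020661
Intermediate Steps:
X = 0 (X = -3 + 3 = 0)
Q(I, p) = I*p (Q(I, p) = p*I + 0 = I*p + 0 = I*p)
B(m) = m² (B(m) = m*(m + 6*0) = m*(m + 0) = m*m = m²)
R = 1/22 (R = 1/((-3)² + 13) = 1/(9 + 13) = 1/22 ≈ 0.045455)
R² = (1/22)² = 1/484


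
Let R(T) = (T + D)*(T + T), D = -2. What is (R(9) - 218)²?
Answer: 8464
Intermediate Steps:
R(T) = 2*T*(-2 + T) (R(T) = (T - 2)*(T + T) = (-2 + T)*(2*T) = 2*T*(-2 + T))
(R(9) - 218)² = (2*9*(-2 + 9) - 218)² = (2*9*7 - 218)² = (126 - 218)² = (-92)² = 8464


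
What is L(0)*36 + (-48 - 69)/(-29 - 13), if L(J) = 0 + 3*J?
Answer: 39/14 ≈ 2.7857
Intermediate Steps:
L(J) = 3*J
L(0)*36 + (-48 - 69)/(-29 - 13) = (3*0)*36 + (-48 - 69)/(-29 - 13) = 0*36 - 117/(-42) = 0 - 117*(-1/42) = 0 + 39/14 = 39/14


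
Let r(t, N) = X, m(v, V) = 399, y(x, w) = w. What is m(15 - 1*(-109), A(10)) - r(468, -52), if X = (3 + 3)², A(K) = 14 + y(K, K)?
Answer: 363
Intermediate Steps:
A(K) = 14 + K
X = 36 (X = 6² = 36)
r(t, N) = 36
m(15 - 1*(-109), A(10)) - r(468, -52) = 399 - 1*36 = 399 - 36 = 363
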